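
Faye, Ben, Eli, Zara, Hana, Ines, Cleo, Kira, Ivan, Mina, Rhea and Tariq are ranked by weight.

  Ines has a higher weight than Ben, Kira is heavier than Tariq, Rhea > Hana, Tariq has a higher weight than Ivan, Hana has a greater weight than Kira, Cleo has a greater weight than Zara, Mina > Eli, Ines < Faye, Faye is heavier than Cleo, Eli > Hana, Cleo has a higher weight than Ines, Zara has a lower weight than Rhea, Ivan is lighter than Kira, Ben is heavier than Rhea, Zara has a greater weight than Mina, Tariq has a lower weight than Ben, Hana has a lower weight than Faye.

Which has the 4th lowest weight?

Hana

The consecutive relations fix a unique order: Ivan < Tariq < Kira < Hana < Eli < Mina < Zara < Rhea < Ben < Ines < Cleo < Faye.
Counting 4 from the smallest end gives Hana.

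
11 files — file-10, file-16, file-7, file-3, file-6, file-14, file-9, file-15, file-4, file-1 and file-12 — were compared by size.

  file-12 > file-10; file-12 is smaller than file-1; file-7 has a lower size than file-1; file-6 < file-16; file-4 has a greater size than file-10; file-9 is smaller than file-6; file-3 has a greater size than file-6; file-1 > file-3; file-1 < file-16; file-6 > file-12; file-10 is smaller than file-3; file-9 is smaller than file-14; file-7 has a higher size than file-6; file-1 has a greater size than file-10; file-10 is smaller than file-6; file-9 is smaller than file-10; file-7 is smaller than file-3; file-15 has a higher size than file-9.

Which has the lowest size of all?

file-9

Chaining upward from file-9: directly above it, file-10, file-6, file-15, file-14; then file-12, file-7, file-4, file-3, file-1, file-16.
That covers every other element, and nothing is given below file-9, so file-9 is the lowest size.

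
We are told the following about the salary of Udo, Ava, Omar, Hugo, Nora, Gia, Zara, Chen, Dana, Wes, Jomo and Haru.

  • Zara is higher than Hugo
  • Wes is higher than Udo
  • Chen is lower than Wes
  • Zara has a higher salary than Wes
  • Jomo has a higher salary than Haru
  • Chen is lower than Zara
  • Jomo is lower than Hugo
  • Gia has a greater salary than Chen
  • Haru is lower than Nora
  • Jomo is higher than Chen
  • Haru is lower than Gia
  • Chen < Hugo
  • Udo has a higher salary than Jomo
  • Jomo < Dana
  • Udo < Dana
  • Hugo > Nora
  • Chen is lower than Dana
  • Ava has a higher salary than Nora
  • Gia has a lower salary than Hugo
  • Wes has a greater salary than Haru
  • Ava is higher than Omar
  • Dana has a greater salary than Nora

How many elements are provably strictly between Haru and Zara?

The relations place Haru below Zara. An element lies strictly between them when it is forced above Haru and also forced below Zara.
Above Haru: {Jomo, Nora, Gia, Udo, Ava, Hugo, Wes, Dana}. Below Zara: {Chen, Jomo, Nora, Gia, Udo, Hugo, Wes}.
Intersection: {Jomo, Nora, Gia, Udo, Hugo, Wes} — 6.

6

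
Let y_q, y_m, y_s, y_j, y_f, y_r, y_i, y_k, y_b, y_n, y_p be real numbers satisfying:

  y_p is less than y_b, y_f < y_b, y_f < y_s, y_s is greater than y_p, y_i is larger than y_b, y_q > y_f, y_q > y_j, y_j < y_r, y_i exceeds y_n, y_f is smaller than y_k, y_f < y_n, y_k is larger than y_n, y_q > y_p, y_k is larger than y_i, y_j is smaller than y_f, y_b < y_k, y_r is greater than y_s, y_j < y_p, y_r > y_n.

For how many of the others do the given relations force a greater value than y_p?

6

From y_p the given relations immediately reach y_b, y_s, y_q.
From those, y_r, y_i, y_k — 6 in total.
No other element is forced above y_p by the given relations, so the count is 6.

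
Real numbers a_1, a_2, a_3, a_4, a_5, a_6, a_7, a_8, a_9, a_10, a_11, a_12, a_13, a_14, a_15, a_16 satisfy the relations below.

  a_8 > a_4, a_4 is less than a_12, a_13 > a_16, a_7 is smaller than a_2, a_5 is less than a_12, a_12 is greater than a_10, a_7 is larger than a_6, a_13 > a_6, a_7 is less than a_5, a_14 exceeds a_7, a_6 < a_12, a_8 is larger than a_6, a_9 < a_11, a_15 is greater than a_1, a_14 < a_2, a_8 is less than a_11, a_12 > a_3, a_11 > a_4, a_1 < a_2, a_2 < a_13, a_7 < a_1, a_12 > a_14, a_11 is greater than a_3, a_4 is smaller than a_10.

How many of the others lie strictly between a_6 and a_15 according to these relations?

Chaining upward from a_6 reaches: a_7, a_14, a_5, a_1, a_12, a_8, a_2, a_11, a_13.
Chaining downward from a_15 reaches: a_7, a_1.
Strictly between a_6 and a_15 are those in both lists: a_7, a_1 — 2 elements.

2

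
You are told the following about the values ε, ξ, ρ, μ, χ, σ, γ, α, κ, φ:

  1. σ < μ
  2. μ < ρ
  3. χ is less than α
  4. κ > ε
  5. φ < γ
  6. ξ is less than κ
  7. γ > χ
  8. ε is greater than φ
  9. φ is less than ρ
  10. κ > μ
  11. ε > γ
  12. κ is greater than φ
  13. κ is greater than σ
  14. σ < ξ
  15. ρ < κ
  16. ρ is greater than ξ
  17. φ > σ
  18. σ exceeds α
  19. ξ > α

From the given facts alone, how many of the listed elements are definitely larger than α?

8

The elements the relations force above α are σ, φ, ξ, γ, μ, ρ, ε, κ — no chain reaches any other.
That is 8.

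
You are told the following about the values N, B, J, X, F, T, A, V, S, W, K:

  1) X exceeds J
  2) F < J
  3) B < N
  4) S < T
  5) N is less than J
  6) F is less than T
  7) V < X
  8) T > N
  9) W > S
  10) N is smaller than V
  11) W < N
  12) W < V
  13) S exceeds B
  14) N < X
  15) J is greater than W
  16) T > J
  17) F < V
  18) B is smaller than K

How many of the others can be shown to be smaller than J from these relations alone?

5

The elements the relations force below J are F, B, S, W, N — no chain reaches any other.
That is 5.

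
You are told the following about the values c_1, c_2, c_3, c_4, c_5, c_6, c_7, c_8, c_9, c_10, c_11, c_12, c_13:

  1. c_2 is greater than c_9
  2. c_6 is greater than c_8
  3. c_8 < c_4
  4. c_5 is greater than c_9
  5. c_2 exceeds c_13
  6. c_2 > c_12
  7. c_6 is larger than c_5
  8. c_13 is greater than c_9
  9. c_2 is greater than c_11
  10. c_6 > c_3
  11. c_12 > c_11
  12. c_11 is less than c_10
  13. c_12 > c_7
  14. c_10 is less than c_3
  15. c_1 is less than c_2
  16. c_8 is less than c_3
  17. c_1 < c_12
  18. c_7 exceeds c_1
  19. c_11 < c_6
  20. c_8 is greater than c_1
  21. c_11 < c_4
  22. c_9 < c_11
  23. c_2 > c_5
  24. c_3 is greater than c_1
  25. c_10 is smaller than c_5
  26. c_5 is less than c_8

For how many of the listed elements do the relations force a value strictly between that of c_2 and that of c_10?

1

The relations place c_10 below c_2. An element lies strictly between them when it is forced above c_10 and also forced below c_2.
Above c_10: {c_5, c_8, c_4, c_3, c_6}. Below c_2: {c_1, c_9, c_7, c_11, c_5, c_13, c_12}.
Intersection: {c_5} — 1.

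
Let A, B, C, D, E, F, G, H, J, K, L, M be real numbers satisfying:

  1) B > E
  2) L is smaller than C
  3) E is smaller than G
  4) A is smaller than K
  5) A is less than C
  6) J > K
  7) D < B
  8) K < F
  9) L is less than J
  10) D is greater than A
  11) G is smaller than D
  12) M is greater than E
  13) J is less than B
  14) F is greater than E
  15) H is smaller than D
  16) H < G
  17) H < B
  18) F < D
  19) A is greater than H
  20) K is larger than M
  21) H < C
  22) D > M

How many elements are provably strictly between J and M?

1

Chaining upward from M reaches: K, F, D, B.
Chaining downward from J reaches: E, L, H, A, K.
Strictly between M and J are those in both lists: K — 1 element.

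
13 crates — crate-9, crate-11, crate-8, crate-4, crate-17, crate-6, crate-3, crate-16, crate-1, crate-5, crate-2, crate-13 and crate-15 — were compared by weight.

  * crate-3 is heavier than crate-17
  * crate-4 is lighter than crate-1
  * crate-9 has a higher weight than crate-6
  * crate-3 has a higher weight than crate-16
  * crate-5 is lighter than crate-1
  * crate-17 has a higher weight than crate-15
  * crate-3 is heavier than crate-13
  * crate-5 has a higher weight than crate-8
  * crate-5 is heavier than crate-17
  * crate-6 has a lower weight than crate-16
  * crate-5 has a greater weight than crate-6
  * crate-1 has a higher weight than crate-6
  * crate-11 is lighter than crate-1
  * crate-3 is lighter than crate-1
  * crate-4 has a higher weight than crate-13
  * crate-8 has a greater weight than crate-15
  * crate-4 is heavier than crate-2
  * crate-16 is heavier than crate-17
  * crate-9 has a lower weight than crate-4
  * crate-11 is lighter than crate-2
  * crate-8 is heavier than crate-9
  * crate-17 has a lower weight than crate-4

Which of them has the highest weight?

crate-1

Chaining downward from crate-1: directly below it, crate-11, crate-6, crate-5, crate-3, crate-4; then crate-13, crate-2, crate-17, crate-9, crate-8, crate-16; then crate-15.
That covers every other element, and nothing is given above crate-1, so crate-1 is the highest weight.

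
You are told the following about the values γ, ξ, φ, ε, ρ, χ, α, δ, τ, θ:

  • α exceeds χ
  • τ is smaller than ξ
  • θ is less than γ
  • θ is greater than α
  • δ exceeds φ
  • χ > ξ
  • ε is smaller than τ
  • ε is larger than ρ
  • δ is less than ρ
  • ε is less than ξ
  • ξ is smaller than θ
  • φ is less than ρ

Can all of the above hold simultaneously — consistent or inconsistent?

The single ordering φ < δ < ρ < ε < τ < ξ < χ < α < θ < γ satisfies every listed relation, so no contradiction arises.

consistent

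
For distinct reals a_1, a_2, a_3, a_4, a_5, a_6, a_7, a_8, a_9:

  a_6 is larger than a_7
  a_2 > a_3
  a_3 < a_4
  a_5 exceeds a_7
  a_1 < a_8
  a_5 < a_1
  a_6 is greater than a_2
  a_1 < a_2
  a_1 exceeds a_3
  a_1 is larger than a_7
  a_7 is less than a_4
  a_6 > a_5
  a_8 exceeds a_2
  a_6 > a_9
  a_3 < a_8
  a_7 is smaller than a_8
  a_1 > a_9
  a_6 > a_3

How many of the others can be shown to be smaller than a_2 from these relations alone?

From a_2 the given relations immediately reach a_3, a_1.
From those, a_7, a_9, a_5 — 5 in total.
Nothing else is reachable below a_2; 5 in all.

5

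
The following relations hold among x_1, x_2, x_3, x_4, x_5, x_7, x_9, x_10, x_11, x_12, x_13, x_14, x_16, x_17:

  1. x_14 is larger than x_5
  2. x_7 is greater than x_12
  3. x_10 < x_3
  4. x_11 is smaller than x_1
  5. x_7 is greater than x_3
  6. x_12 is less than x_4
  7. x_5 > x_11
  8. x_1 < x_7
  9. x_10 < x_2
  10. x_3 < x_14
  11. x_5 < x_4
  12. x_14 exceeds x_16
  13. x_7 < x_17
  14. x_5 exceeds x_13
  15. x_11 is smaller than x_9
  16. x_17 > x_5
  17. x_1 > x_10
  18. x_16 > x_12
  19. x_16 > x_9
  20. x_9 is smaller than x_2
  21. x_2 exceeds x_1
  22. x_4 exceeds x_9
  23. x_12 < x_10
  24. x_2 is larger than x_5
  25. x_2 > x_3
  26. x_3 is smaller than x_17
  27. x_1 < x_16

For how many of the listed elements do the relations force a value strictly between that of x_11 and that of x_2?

Chaining upward from x_11 reaches: x_5, x_9, x_1, x_7, x_17, x_16, x_14, x_4.
Chaining downward from x_2 reaches: x_12, x_10, x_13, x_5, x_3, x_9, x_1.
Strictly between x_11 and x_2 are those in both lists: x_5, x_9, x_1 — 3 elements.

3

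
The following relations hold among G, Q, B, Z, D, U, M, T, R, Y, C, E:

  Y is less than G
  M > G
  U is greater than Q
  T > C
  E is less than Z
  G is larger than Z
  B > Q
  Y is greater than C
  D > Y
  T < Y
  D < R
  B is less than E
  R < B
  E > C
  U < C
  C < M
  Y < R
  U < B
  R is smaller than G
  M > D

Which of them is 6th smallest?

D

Piecing the relations together gives one ordering: Q < U < C < T < Y < D < R < B < E < Z < G < M.
Counting 6 from the smallest end gives D.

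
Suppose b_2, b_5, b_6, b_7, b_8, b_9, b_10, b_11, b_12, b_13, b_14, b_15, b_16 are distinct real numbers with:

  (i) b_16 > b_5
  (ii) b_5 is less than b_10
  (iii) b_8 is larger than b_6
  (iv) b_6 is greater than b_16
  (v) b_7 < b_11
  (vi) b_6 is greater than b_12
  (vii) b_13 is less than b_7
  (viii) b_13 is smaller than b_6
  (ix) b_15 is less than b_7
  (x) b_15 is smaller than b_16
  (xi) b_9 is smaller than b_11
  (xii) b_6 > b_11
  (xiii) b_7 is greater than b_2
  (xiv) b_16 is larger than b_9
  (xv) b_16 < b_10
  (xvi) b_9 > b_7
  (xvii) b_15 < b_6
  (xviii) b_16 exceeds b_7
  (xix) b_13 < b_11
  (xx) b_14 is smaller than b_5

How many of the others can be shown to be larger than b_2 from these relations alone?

Directly above b_2: b_7.
One step further: b_9, b_16, b_11 (4 so far).
One step further: b_6, b_10 (6 so far).
One step further: b_8 (7 so far).
Nothing else is reachable above b_2; 7 in all.

7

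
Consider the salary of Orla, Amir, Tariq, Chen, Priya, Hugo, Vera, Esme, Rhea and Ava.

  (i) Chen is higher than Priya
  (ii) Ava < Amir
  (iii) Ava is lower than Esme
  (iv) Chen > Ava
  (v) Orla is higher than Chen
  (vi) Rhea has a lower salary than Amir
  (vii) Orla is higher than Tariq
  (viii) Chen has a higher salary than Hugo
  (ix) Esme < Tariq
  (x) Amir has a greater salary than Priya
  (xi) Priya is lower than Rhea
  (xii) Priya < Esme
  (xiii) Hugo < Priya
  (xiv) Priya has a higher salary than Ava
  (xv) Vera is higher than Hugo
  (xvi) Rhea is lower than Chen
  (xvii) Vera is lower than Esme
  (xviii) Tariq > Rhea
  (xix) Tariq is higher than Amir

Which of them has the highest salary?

Orla

Chaining downward from Orla: directly below it, Chen, Tariq; then Hugo, Ava, Priya, Rhea, Amir, Esme; then Vera.
That covers every other element, and nothing is given above Orla, so Orla is the highest salary.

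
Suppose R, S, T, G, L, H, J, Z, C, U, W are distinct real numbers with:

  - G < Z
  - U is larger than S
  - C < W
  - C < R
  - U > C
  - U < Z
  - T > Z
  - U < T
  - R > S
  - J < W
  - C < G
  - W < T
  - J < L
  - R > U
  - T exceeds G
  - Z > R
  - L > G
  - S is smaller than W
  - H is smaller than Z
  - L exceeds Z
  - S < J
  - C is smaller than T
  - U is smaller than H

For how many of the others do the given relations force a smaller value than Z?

The elements the relations force below Z are S, C, G, U, R, H — no chain reaches any other.
That is 6.

6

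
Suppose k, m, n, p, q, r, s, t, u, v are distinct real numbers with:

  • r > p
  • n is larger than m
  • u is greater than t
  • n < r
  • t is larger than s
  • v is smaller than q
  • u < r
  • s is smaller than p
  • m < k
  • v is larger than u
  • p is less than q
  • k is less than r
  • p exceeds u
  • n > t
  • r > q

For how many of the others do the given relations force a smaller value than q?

The elements the relations force below q are s, t, u, v, p — no chain reaches any other.
That is 5.

5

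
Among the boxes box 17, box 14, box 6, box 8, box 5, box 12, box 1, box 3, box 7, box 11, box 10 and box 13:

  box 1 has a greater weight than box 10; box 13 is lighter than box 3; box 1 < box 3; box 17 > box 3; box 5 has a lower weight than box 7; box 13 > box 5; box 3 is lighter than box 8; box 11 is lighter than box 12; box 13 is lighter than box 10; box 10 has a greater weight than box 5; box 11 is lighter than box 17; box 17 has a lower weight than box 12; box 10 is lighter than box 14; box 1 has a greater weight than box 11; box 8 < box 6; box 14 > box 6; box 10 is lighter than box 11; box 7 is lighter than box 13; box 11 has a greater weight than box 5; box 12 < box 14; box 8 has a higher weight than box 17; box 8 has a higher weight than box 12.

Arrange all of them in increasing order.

box 5 < box 7 < box 13 < box 10 < box 11 < box 1 < box 3 < box 17 < box 12 < box 8 < box 6 < box 14

The consecutive links are each given: box 5 < box 7; box 7 < box 13; box 13 < box 10; box 10 < box 11; box 11 < box 1; box 1 < box 3; box 3 < box 17; box 17 < box 12; box 12 < box 8; box 8 < box 6; box 6 < box 14.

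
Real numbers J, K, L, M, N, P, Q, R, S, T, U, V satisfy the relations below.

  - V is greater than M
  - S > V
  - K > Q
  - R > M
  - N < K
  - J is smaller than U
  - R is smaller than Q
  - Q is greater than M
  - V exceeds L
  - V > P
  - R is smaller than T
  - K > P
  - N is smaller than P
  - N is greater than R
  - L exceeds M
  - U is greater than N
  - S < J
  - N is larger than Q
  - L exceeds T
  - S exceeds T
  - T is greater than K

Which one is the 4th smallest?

N

The consecutive relations fix a unique order: M < R < Q < N < P < K < T < L < V < S < J < U.
Counting 4 from the smallest end gives N.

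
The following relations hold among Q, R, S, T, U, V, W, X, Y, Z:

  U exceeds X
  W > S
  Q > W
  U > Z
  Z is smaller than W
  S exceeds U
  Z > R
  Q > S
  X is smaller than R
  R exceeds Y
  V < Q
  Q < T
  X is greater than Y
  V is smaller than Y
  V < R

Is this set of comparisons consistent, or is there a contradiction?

consistent

The single ordering V < Y < X < R < Z < U < S < W < Q < T satisfies every listed relation, so no contradiction arises.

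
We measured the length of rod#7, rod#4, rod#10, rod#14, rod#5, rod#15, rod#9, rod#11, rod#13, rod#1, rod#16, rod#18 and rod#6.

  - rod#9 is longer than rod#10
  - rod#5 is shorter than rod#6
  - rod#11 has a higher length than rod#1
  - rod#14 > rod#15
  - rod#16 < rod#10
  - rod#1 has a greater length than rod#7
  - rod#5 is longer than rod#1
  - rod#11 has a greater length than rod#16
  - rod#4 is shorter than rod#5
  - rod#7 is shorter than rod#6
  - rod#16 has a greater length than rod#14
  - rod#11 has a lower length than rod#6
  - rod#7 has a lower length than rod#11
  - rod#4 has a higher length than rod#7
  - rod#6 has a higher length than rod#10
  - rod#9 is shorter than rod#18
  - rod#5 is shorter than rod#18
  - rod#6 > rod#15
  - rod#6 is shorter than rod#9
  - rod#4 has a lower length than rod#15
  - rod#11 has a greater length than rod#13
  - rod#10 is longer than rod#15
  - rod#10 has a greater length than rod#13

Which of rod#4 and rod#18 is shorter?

rod#4

rod#4 < rod#15 and rod#15 < rod#14 give rod#4 < rod#14.
With rod#14 < rod#16: rod#4 < rod#15 < rod#14 < rod#16.
With rod#16 < rod#11: rod#4 < rod#15 < rod#14 < rod#16 < rod#11.
Then rod#11 < rod#6 extends the chain to rod#6.
With rod#6 < rod#9: rod#4 < rod#15 < rod#14 < rod#16 < rod#11 < rod#6 < rod#9.
With rod#9 < rod#18: rod#4 < rod#15 < rod#14 < rod#16 < rod#11 < rod#6 < rod#9 < rod#18.
So rod#4 < rod#18; rod#4 is the shorter of the two.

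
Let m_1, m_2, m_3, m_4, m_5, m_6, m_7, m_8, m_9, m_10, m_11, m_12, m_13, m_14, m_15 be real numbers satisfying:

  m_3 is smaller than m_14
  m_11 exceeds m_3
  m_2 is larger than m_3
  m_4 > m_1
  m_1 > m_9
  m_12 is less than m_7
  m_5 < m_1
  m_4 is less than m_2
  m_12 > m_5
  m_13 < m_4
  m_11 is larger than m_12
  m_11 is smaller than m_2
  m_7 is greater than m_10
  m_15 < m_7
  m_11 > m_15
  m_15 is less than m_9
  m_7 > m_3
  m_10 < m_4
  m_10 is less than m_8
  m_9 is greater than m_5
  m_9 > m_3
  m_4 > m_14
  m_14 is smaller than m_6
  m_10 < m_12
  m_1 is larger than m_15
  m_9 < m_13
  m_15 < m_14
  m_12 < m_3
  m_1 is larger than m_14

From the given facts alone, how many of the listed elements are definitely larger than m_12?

10

From m_12 the given relations immediately reach m_3, m_7, m_11.
From those, m_14, m_9, m_2 — 6 in total.
From those, m_1, m_13, m_4, m_6 — 10 in total.
No other element is forced above m_12 by the given relations, so the count is 10.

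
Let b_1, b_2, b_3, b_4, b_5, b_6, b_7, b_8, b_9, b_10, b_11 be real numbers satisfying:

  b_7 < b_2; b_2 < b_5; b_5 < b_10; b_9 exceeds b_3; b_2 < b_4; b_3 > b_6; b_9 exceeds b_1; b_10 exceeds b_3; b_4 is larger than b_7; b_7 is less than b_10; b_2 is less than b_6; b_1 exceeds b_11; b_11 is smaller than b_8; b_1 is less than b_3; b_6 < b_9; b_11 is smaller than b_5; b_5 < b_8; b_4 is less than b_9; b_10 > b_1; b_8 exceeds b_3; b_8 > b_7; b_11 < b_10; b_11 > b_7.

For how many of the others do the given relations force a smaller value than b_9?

7

From b_9 the given relations immediately reach b_6, b_1, b_3, b_4.
From those, b_7, b_2, b_11 — 7 in total.
No other element is forced below b_9 by the given relations, so the count is 7.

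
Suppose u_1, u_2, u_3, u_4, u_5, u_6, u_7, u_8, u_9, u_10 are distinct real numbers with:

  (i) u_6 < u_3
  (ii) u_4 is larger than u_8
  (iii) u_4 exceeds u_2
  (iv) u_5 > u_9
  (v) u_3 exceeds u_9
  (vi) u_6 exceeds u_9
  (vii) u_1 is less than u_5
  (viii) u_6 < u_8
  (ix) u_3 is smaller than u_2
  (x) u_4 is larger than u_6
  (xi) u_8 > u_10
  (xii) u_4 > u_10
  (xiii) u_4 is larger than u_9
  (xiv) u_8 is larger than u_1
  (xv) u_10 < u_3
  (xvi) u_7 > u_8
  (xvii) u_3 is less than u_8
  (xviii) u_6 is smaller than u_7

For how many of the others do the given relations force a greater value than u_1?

Directly above u_1: u_5, u_8.
One step further: u_7, u_4 (4 so far).
Nothing else is reachable above u_1; 4 in all.

4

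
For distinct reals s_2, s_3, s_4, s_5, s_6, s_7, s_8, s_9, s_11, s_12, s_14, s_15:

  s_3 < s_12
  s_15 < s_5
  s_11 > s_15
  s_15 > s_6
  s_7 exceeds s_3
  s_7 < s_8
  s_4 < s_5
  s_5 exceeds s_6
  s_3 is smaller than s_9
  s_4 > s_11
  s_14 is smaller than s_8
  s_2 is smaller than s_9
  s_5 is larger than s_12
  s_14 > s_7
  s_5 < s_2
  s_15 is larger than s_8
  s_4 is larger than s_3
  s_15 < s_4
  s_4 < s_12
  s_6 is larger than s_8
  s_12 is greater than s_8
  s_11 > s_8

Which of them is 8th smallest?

The consecutive relations fix a unique order: s_3 < s_7 < s_14 < s_8 < s_6 < s_15 < s_11 < s_4 < s_12 < s_5 < s_2 < s_9.
The 8th smallest is s_4.

s_4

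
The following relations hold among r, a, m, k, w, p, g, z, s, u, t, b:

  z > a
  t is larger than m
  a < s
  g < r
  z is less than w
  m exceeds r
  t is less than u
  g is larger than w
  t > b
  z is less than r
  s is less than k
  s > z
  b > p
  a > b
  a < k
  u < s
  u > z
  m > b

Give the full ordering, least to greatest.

p < b < a < z < w < g < r < m < t < u < s < k

The consecutive links are each given: p < b; b < a; a < z; z < w; w < g; g < r; r < m; m < t; t < u; u < s; s < k.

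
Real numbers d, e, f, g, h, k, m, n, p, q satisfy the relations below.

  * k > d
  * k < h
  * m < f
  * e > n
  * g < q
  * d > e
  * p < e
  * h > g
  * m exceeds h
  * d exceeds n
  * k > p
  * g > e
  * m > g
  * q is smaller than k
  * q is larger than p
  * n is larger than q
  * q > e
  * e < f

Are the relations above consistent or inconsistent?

inconsistent

Chaining the given relations yields e < g < q < n, so e < n. But one relation states n < e. These cannot both hold.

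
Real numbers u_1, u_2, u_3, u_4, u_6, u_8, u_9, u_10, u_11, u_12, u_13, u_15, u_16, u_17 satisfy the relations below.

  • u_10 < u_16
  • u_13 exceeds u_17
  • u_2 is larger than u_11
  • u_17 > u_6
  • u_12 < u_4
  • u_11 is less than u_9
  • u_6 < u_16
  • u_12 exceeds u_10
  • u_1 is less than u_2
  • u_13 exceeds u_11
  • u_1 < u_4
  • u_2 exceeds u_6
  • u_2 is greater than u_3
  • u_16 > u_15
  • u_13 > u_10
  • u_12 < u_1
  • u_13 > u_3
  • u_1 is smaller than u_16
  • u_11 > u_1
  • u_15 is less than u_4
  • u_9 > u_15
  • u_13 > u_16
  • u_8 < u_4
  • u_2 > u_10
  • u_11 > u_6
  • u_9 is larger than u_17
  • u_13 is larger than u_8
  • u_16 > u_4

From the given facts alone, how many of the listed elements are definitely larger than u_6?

6

Directly above u_6: u_16, u_11, u_17, u_2.
One step further: u_9, u_13 (6 so far).
No other element is forced above u_6 by the given relations, so the count is 6.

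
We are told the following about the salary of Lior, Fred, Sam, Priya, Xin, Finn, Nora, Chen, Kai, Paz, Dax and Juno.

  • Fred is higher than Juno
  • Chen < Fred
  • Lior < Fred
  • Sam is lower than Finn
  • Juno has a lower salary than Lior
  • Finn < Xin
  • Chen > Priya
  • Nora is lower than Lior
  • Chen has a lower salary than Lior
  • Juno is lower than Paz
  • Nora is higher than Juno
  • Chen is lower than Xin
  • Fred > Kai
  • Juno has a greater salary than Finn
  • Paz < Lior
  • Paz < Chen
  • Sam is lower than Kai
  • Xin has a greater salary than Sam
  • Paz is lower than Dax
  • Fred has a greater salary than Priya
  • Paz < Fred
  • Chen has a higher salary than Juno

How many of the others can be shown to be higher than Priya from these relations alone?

4

From Priya the given relations immediately reach Chen, Fred.
From those, Lior, Xin — 4 in total.
No other element is forced above Priya by the given relations, so the count is 4.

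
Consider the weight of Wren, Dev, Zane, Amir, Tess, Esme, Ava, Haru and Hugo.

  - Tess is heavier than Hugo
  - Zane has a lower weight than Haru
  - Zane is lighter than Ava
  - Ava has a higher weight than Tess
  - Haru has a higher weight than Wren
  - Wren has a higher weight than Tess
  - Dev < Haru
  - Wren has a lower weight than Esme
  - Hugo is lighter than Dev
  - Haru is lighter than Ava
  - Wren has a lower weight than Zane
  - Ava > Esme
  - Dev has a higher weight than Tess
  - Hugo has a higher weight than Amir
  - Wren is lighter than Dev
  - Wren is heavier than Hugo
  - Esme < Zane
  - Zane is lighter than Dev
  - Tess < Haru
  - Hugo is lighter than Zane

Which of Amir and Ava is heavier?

Ava

The relevant relations are Amir < Hugo; Hugo < Tess; Tess < Wren; Wren < Esme; Esme < Zane; Zane < Dev; Dev < Haru; Haru < Ava.
Chaining these gives Amir < Hugo < Tess < Wren < Esme < Zane < Dev < Haru < Ava.
So Amir < Ava; Ava is the heavier of the two.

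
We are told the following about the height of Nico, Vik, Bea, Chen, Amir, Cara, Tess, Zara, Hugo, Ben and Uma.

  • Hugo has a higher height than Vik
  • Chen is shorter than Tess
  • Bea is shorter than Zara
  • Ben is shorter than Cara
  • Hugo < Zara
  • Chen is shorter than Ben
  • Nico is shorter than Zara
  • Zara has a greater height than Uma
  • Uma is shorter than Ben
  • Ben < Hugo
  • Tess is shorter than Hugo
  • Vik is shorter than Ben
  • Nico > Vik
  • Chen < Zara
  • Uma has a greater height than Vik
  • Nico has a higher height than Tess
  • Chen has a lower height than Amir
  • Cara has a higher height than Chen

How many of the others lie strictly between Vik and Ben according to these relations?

1

Chaining upward from Vik reaches: Uma, Nico, Cara, Hugo, Zara.
Chaining downward from Ben reaches: Uma, Chen.
Strictly between Vik and Ben are those in both lists: Uma — 1 element.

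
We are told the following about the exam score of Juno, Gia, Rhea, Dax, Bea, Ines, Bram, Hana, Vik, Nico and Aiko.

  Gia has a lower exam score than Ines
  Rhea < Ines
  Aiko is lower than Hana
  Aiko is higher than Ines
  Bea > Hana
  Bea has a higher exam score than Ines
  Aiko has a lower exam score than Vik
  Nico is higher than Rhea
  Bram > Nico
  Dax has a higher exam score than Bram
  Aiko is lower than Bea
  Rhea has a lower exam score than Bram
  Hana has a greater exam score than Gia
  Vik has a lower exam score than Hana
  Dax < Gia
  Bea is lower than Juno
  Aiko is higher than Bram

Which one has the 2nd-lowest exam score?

Nico

Chaining the given pairs: Rhea < Nico < Bram < Dax < Gia < Ines < Aiko < Vik < Hana < Bea < Juno.
Counting 2 from the smallest end gives Nico.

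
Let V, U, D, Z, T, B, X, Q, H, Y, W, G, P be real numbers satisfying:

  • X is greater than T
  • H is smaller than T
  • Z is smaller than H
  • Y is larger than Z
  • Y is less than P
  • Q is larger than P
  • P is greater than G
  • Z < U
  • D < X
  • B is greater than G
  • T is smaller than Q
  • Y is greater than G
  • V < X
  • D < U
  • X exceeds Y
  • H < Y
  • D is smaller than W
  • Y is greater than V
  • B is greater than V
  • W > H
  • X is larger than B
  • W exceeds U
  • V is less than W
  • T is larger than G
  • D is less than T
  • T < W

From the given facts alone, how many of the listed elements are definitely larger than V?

6

The elements the relations force above V are B, Y, P, W, X, Q — no chain reaches any other.
That is 6.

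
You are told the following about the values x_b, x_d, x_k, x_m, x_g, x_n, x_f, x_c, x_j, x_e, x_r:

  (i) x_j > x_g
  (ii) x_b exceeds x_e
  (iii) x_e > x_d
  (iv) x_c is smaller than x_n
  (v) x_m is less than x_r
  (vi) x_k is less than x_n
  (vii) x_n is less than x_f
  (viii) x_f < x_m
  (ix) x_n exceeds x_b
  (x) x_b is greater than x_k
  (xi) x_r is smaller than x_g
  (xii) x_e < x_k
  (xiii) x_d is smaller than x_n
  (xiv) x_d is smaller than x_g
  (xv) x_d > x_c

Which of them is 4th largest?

x_m

Piecing the relations together gives one ordering: x_c < x_d < x_e < x_k < x_b < x_n < x_f < x_m < x_r < x_g < x_j.
The 4th largest is x_m.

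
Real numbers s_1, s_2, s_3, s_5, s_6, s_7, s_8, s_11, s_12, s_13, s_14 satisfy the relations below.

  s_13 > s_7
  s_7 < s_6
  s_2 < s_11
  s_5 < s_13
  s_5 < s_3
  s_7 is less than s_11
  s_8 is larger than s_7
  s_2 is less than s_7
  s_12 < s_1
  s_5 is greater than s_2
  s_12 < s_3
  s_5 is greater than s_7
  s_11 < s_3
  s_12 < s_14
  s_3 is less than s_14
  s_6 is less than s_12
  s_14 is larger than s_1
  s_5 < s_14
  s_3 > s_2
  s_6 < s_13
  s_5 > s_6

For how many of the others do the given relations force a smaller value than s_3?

Directly below s_3: s_2, s_11, s_5, s_12.
One step further: s_7, s_6 (6 so far).
Nothing else is reachable below s_3; 6 in all.

6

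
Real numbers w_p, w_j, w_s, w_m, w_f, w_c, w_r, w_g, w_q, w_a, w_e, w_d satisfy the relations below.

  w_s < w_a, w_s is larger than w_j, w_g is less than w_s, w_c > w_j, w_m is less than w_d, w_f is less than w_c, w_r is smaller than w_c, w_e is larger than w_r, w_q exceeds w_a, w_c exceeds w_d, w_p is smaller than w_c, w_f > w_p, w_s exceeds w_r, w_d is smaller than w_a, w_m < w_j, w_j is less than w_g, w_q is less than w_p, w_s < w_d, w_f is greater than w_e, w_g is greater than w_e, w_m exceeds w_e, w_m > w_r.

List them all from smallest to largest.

The consecutive links are each given: w_r < w_e; w_e < w_m; w_m < w_j; w_j < w_g; w_g < w_s; w_s < w_d; w_d < w_a; w_a < w_q; w_q < w_p; w_p < w_f; w_f < w_c.

w_r < w_e < w_m < w_j < w_g < w_s < w_d < w_a < w_q < w_p < w_f < w_c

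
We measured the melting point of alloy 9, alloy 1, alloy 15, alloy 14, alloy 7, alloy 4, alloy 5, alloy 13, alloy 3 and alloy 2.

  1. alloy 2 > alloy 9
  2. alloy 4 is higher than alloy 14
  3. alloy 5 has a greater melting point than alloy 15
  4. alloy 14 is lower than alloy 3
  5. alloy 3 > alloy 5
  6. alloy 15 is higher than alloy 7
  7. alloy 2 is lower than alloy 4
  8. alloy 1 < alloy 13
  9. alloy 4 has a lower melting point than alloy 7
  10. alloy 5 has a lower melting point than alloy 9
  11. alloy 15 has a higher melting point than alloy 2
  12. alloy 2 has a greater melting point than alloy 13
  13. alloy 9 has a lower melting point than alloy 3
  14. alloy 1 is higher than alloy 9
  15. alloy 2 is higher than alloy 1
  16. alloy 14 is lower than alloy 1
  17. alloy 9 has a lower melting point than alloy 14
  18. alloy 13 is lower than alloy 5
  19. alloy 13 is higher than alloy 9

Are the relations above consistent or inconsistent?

inconsistent

We have alloy 5 < alloy 9 stated directly, yet also alloy 9 < alloy 14 < alloy 1 < alloy 13 < alloy 2 < alloy 4 < alloy 7 < alloy 15 < alloy 5 by chaining the others — so alloy 9 < alloy 5. Contradiction.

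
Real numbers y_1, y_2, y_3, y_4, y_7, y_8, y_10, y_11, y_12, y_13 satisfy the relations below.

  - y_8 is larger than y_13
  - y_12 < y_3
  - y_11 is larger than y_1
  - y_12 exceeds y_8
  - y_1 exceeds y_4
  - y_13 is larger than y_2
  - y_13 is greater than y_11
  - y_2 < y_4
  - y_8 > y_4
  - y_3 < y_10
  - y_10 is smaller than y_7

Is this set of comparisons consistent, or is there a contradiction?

consistent

Every relation is compatible with y_2 < y_4 < y_1 < y_11 < y_13 < y_8 < y_12 < y_3 < y_10 < y_7; the set is consistent.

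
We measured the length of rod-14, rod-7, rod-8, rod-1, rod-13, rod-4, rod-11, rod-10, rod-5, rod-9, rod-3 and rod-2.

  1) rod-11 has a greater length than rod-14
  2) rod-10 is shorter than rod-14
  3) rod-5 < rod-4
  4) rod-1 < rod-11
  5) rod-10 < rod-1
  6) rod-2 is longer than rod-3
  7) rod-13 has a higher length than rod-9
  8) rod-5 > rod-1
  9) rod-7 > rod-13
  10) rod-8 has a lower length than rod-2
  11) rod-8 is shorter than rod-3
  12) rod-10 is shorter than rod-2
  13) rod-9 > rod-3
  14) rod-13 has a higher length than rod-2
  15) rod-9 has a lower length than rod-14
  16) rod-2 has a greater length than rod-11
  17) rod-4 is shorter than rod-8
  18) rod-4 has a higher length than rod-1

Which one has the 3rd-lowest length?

Chaining the given pairs: rod-10 < rod-1 < rod-5 < rod-4 < rod-8 < rod-3 < rod-9 < rod-14 < rod-11 < rod-2 < rod-13 < rod-7.
Counting 3 from the smallest end gives rod-5.

rod-5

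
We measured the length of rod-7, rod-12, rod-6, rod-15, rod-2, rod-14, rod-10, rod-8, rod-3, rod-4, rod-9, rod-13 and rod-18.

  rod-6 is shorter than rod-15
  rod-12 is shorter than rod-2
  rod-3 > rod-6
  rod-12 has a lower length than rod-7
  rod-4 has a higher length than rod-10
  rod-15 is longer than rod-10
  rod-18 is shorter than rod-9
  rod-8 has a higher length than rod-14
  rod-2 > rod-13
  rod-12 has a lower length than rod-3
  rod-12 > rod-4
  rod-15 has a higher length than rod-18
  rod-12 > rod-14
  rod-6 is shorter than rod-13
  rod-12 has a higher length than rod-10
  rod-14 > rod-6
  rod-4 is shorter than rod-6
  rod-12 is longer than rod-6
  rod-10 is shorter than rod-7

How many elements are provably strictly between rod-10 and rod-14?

2

Chaining upward from rod-10 reaches: rod-4, rod-6, rod-12, rod-15, rod-8, rod-13, rod-2, rod-7, rod-3.
Chaining downward from rod-14 reaches: rod-4, rod-6.
Strictly between rod-10 and rod-14 are those in both lists: rod-4, rod-6 — 2 elements.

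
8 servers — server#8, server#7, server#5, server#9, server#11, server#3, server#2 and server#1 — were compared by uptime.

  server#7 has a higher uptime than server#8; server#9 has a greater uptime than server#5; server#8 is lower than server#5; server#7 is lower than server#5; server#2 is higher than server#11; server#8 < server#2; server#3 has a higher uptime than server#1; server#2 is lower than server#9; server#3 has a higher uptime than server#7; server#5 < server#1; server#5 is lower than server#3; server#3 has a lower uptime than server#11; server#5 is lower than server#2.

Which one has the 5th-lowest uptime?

The consecutive relations fix a unique order: server#8 < server#7 < server#5 < server#1 < server#3 < server#11 < server#2 < server#9.
The 5th smallest is server#3.

server#3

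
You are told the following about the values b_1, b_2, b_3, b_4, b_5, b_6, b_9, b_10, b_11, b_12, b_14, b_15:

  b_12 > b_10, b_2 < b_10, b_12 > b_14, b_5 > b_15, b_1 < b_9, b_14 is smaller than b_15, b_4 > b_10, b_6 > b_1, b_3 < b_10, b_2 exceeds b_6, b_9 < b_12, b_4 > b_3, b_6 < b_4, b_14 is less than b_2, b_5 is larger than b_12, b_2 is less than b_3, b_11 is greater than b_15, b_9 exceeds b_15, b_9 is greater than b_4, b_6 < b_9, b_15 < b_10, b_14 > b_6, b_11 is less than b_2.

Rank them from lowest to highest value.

b_1 < b_6 < b_14 < b_15 < b_11 < b_2 < b_3 < b_10 < b_4 < b_9 < b_12 < b_5

Each adjacent pair is fixed by a given relation: b_1 < b_6; b_6 < b_14; b_14 < b_15; b_15 < b_11; b_11 < b_2; b_2 < b_3; b_3 < b_10; b_10 < b_4; b_4 < b_9; b_9 < b_12; b_12 < b_5. Chaining them end to end gives the full order.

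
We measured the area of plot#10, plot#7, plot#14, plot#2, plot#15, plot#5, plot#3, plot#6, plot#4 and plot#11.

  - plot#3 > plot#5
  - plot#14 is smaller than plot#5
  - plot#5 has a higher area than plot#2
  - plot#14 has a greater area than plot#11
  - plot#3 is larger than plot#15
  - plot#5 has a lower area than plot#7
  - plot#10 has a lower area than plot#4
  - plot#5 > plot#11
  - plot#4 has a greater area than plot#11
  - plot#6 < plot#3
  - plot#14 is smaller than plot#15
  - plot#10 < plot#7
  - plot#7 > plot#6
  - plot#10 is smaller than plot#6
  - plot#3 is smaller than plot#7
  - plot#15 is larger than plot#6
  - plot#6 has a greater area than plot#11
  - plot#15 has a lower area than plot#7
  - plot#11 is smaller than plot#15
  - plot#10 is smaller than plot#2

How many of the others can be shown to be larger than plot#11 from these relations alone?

7

Directly above plot#11: plot#6, plot#4, plot#14, plot#5, plot#15.
One step further: plot#3, plot#7 (7 so far).
No other element is forced above plot#11 by the given relations, so the count is 7.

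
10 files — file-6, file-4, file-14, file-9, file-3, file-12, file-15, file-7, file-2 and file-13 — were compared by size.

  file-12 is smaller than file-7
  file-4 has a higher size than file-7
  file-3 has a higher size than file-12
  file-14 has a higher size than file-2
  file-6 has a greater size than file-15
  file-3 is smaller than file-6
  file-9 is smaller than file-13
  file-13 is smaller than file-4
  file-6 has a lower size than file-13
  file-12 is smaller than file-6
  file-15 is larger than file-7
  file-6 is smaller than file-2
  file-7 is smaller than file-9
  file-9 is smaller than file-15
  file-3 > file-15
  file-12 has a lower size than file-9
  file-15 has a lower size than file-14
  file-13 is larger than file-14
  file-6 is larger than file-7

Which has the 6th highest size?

Piecing the relations together gives one ordering: file-12 < file-7 < file-9 < file-15 < file-3 < file-6 < file-2 < file-14 < file-13 < file-4.
The 6th largest is file-3.

file-3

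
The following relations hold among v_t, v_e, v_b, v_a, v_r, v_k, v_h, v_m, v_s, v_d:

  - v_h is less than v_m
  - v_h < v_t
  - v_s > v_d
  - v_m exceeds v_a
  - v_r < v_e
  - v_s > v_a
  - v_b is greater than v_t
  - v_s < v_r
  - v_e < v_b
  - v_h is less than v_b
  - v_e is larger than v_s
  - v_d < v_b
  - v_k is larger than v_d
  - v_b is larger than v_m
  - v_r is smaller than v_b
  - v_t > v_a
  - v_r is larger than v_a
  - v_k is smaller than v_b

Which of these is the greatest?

v_d is not greatest since v_d < v_k; v_a is not greatest since v_a < v_r; v_s is not greatest since v_s < v_r; v_r is not greatest since v_r < v_b; v_h is not greatest since v_h < v_b; v_t is not greatest since v_t < v_b; v_e is not greatest since v_e < v_b; v_k is not greatest since v_k < v_b; v_m is not greatest since v_m < v_b.
Only v_b has nothing above it, so v_b is the greatest.

v_b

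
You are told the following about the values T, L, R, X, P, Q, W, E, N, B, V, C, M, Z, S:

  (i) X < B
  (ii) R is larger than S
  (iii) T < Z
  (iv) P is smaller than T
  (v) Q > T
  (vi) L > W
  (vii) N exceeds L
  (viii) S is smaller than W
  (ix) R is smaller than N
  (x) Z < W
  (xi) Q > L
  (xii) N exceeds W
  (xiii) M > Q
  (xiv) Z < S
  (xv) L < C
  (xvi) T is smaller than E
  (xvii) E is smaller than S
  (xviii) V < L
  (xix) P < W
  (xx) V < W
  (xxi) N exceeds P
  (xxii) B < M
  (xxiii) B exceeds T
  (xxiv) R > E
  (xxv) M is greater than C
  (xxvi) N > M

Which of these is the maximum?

P is not greatest since P < T; X is not greatest since X < B; T is not greatest since T < Q; E is not greatest since E < R; Z is not greatest since Z < W; S is not greatest since S < R; V is not greatest since V < L; R is not greatest since R < N; B is not greatest since B < M; W is not greatest since W < N; L is not greatest since L < C; Q is not greatest since Q < M; C is not greatest since C < M; M is not greatest since M < N.
Only N has nothing above it, so N is the maximum.

N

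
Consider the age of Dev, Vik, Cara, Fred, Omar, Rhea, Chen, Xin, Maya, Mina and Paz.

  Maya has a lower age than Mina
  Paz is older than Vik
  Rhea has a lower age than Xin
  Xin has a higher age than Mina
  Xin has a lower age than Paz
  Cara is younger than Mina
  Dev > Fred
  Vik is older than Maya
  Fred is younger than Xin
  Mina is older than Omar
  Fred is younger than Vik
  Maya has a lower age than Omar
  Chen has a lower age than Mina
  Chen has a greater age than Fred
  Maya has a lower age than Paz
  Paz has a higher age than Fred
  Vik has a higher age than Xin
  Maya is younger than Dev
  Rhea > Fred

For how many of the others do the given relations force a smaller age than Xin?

7

Directly below Xin: Fred, Rhea, Mina.
One step further: Cara, Maya, Omar, Chen (7 so far).
No other element is forced below Xin by the given relations, so the count is 7.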